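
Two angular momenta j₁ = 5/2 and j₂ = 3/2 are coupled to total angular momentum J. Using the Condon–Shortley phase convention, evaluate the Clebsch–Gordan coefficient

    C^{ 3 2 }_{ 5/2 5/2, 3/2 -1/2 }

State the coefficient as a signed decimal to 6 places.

triangle: 1!*4!*2!/8! = 48/40320
(j±m)!: 5!*0!*1!*2!*5!*1! = 28800
prefactor² = (2J+1)*Δ*N² = 240
  k=0: +1/(0!*1!*0!*1!*4!*1!) = 1/24
Σ = 1/24  ⇒  CG² = 240*1/24² = 5/12
CG = +√(5/12) = +0.645497

+√(5/12) ≈ +0.645497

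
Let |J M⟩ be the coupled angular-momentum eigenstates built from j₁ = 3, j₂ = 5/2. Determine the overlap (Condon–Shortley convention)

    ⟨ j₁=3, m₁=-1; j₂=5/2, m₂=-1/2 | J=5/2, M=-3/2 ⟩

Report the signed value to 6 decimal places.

j₁+j₂−J=3  J+j₁−j₂=3  J−j₁+j₂=2  j₁+j₂+J+1=9
(j₁±m₁, j₂±m₂, J±M) = (2,4,2,3,1,4)
P² = 576/35
sum k=1..2:
  [1] −1/12 = -1/12
  [2] +1/8 = 1/8
S = 1/24
C² = P²·S² = 1/35 ; C = +0.169031

+0.169031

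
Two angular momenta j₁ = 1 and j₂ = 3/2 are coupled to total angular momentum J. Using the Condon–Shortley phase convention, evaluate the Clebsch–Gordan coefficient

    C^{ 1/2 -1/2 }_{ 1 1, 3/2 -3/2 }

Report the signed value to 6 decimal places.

√[2·2!0!1!/4! · 2!0!0!3!0!1!] = √(2)
  +(−1)^0/∏(0,2,0,0,0,1)! = 1/2  (running 1/2)
⟨..|..⟩ = √(2)·(1/2) = +0.707107

+0.707107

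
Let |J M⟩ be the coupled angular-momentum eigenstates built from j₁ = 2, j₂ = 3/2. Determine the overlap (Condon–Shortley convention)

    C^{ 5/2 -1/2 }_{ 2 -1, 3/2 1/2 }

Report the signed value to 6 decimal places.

j₁+j₂−J=1  J+j₁−j₂=3  J−j₁+j₂=2  j₁+j₂+J+1=7
(j₁±m₁, j₂±m₂, J±M) = (1,3,2,1,2,3)
P² = 72/35
sum k=0..1:
  [0] +1/12 = 1/12
  [1] −1/2 = -1/2
S = -5/12
C² = P²·S² = 5/14 ; C = -0.597614

−√(5/14) ≈ -0.597614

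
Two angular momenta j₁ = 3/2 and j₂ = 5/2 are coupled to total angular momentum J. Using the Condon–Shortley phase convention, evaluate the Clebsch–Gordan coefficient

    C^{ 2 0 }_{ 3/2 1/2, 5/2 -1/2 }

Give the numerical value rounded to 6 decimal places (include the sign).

−√(1/14) = -0.267261

triangle: 2!×1!×3!/7! = 12/5040
(j±m)!: 2!×1!×2!×3!×2!×2! = 96
prefactor² = (2J+1)×Δ×N² = 8/7
  k=0: +1/(0!×2!×1!×2!×0!×1!) = 1/4
  k=1: −1/(1!×1!×0!×1!×1!×2!) = -1/2
Σ = -1/4  ⇒  CG² = 8/7×(-1/4)² = 1/14
CG = −√(1/14) = -0.267261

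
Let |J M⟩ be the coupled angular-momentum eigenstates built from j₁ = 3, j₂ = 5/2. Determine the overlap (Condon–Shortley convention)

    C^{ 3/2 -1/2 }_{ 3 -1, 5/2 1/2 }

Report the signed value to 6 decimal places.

−√(1/105) ≈ -0.097590

j₁+j₂−J=4  J+j₁−j₂=2  J−j₁+j₂=1  j₁+j₂+J+1=8
(j₁±m₁, j₂±m₂, J±M) = (2,4,3,2,1,2)
P² = 192/35
sum k=2..3:
  [2] +1/8 = 1/8
  [3] −1/6 = -1/6
S = -1/24
C² = P²·S² = 1/105 ; C = -0.097590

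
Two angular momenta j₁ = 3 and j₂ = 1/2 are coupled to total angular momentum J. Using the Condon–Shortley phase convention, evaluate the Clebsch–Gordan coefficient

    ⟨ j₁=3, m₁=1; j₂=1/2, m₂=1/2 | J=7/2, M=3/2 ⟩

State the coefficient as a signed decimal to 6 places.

√[8·0!6!1!/8! · 4!2!1!0!5!2!] = √(11520/7)
  +(−1)^0/∏(0,0,2,1,4,0)! = 1/48  (running 1/48)
⟨..|..⟩ = √(11520/7)·(1/48) = +0.845154

+0.845154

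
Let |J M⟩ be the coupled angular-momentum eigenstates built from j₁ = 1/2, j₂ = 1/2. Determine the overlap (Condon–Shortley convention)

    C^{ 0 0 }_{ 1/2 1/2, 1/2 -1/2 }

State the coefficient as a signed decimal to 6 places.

j₁+j₂−J=1  J+j₁−j₂=0  J−j₁+j₂=0  j₁+j₂+J+1=2
(j₁±m₁, j₂±m₂, J±M) = (1,0,0,1,0,0)
P² = 1/2
sum k=0..0:
  [0] +1/1 = 1
S = 1
C² = P²·S² = 1/2 ; C = +0.707107

+√(1/2) = +0.707107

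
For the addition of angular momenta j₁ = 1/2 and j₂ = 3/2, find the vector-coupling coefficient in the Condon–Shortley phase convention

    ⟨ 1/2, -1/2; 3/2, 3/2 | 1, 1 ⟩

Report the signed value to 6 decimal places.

−√(3/4) = -0.866025

j₁+j₂−J=1  J+j₁−j₂=0  J−j₁+j₂=2  j₁+j₂+J+1=4
(j₁±m₁, j₂±m₂, J±M) = (0,1,3,0,2,0)
P² = 3
sum k=1..1:
  [1] −1/2 = -1/2
S = -1/2
C² = P²·S² = 3/4 ; C = -0.866025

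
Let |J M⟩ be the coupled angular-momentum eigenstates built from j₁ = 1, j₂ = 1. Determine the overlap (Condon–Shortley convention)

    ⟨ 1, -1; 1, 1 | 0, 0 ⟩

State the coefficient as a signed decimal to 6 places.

+0.577350  (= +√(1/3))

triangle: 2!×0!×0!/3! = 2/6
(j±m)!: 0!×2!×2!×0!×0!×0! = 4
prefactor² = (2J+1)×Δ×N² = 4/3
  k=2: +1/(2!×0!×0!×0!×0!×0!) = 1/2
Σ = 1/2  ⇒  CG² = 4/3×1/2² = 1/3
CG = +√(1/3) = +0.577350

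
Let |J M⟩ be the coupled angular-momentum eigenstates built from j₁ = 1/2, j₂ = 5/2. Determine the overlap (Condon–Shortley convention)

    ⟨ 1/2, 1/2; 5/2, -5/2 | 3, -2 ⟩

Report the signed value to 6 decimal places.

j₁+j₂−J=0  J+j₁−j₂=1  J−j₁+j₂=5  j₁+j₂+J+1=7
(j₁±m₁, j₂±m₂, J±M) = (1,0,0,5,1,5)
P² = 2400
sum k=0..0:
  [0] +1/120 = 1/120
S = 1/120
C² = P²·S² = 1/6 ; C = +0.408248

+√(1/6) = +0.408248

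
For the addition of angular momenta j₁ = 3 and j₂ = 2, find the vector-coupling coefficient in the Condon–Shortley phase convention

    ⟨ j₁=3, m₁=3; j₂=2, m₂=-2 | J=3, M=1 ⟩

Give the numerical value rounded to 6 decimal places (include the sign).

+√(1/6) ≈ +0.408248

triangle: 2!·4!·2!/9! = 96/362880
(j±m)!: 6!·0!·0!·4!·4!·2! = 829440
prefactor² = (2J+1)·Δ·N² = 1536
  k=0: +1/(0!·2!·0!·0!·4!·2!) = 1/96
Σ = 1/96  ⇒  CG² = 1536·1/96² = 1/6
CG = +√(1/6) = +0.408248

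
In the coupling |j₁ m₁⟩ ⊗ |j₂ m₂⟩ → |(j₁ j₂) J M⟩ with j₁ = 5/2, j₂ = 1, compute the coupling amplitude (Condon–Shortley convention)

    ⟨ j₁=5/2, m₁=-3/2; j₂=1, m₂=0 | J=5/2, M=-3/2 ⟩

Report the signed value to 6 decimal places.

-0.507093

j₁+j₂−J=1  J+j₁−j₂=4  J−j₁+j₂=1  j₁+j₂+J+1=7
(j₁±m₁, j₂±m₂, J±M) = (1,4,1,1,1,4)
P² = 576/35
sum k=0..1:
  [0] +1/24 = 1/24
  [1] −1/6 = -1/6
S = -1/8
C² = P²·S² = 9/35 ; C = -0.507093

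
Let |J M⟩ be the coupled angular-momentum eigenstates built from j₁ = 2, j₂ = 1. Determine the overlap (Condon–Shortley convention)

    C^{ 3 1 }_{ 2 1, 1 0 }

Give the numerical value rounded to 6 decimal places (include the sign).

+√(8/15) = +0.730297

triangle: 0!×4!×2!/7! = 48/5040
(j±m)!: 3!×1!×1!×1!×4!×2! = 288
prefactor² = (2J+1)×Δ×N² = 96/5
  k=0: +1/(0!×0!×1!×1!×3!×1!) = 1/6
Σ = 1/6  ⇒  CG² = 96/5×1/6² = 8/15
CG = +√(8/15) = +0.730297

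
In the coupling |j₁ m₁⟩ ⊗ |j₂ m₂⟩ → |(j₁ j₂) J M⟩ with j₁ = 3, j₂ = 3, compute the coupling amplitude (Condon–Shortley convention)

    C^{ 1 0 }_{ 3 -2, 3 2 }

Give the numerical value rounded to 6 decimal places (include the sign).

+0.377964

j₁+j₂−J=5  J+j₁−j₂=1  J−j₁+j₂=1  j₁+j₂+J+1=8
(j₁±m₁, j₂±m₂, J±M) = (1,5,5,1,1,1)
P² = 900/7
sum k=4..5:
  [4] +1/24 = 1/24
  [5] −1/120 = -1/120
S = 1/30
C² = P²·S² = 1/7 ; C = +0.377964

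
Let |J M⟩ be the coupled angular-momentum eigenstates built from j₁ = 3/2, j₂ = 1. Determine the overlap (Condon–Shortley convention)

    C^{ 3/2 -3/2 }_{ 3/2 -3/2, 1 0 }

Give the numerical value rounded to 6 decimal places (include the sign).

-0.774597

j₁+j₂−J=1  J+j₁−j₂=2  J−j₁+j₂=1  j₁+j₂+J+1=5
(j₁±m₁, j₂±m₂, J±M) = (0,3,1,1,0,3)
P² = 12/5
sum k=1..1:
  [1] −1/2 = -1/2
S = -1/2
C² = P²·S² = 3/5 ; C = -0.774597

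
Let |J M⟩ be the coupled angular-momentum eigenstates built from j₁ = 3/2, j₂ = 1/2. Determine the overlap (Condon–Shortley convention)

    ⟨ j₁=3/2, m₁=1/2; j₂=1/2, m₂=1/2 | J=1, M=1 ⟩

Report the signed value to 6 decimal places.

j₁+j₂−J=1  J+j₁−j₂=2  J−j₁+j₂=0  j₁+j₂+J+1=4
(j₁±m₁, j₂±m₂, J±M) = (2,1,1,0,2,0)
P² = 1
sum k=1..1:
  [1] −1/2 = -1/2
S = -1/2
C² = P²·S² = 1/4 ; C = -0.500000

-0.500000  (= −√(1/4))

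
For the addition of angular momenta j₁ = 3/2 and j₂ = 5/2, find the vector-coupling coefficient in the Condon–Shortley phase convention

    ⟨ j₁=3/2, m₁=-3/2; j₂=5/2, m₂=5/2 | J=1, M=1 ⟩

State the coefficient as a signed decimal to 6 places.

j₁+j₂−J=3  J+j₁−j₂=0  J−j₁+j₂=2  j₁+j₂+J+1=6
(j₁±m₁, j₂±m₂, J±M) = (0,3,5,0,2,0)
P² = 72
sum k=3..3:
  [3] −1/12 = -1/12
S = -1/12
C² = P²·S² = 1/2 ; C = -0.707107

−√(1/2) ≈ -0.707107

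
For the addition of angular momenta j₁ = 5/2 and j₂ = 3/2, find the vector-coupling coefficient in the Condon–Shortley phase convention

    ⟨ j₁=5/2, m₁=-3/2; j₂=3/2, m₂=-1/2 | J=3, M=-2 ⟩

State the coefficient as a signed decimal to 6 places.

-0.288675

j₁+j₂−J=1  J+j₁−j₂=4  J−j₁+j₂=2  j₁+j₂+J+1=8
(j₁±m₁, j₂±m₂, J±M) = (1,4,1,2,1,5)
P² = 48
sum k=0..1:
  [0] +1/24 = 1/24
  [1] −1/12 = -1/12
S = -1/24
C² = P²·S² = 1/12 ; C = -0.288675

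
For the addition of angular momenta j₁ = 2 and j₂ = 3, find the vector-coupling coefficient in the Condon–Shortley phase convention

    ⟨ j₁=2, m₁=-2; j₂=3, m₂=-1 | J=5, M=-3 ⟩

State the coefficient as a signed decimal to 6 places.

triangle: 0!·4!·6!/11! = 17280/39916800
(j±m)!: 0!·4!·2!·4!·2!·8! = 92897280
prefactor² = (2J+1)·Δ·N² = 442368
  k=0: +1/(0!·0!·4!·2!·0!·4!) = 1/1152
Σ = 1/1152  ⇒  CG² = 442368·1/1152² = 1/3
CG = +√(1/3) = +0.577350

+√(1/3) ≈ +0.577350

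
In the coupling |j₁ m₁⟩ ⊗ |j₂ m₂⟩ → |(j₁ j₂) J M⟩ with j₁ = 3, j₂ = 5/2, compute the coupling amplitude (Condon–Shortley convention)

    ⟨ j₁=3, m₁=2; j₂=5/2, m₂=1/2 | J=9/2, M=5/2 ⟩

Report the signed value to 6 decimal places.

+√(49/198) ≈ +0.497468

triangle: 1!·5!·4!/11! = 2880/39916800
(j±m)!: 5!·1!·3!·2!·7!·2! = 14515200
prefactor² = (2J+1)·Δ·N² = 115200/11
  k=0: +1/(0!·1!·1!·3!·4!·1!) = 1/144
  k=1: −1/(1!·0!·0!·2!·5!·2!) = -1/480
Σ = 7/1440  ⇒  CG² = 115200/11·7/1440² = 49/198
CG = +√(49/198) = +0.497468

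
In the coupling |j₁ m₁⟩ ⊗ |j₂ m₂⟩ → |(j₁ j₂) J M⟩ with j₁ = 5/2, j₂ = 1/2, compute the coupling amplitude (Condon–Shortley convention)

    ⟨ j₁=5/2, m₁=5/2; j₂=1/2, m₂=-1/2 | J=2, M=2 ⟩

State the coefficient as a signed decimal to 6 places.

triangle: 1!×4!×0!/6! = 24/720
(j±m)!: 5!×0!×0!×1!×4!×0! = 2880
prefactor² = (2J+1)×Δ×N² = 480
  k=0: +1/(0!×1!×0!×0!×4!×0!) = 1/24
Σ = 1/24  ⇒  CG² = 480×1/24² = 5/6
CG = +√(5/6) = +0.912871

+√(5/6) ≈ +0.912871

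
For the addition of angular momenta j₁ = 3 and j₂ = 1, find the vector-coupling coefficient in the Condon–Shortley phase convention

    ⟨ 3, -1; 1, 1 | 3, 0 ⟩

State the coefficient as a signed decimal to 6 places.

-0.707107  (= −√(1/2))

triangle: 1!×5!×1!/8! = 120/40320
(j±m)!: 2!×4!×2!×0!×3!×3! = 3456
prefactor² = (2J+1)×Δ×N² = 72
  k=1: −1/(1!×0!×3!×1!×2!×0!) = -1/12
Σ = -1/12  ⇒  CG² = 72×(-1/12)² = 1/2
CG = −√(1/2) = -0.707107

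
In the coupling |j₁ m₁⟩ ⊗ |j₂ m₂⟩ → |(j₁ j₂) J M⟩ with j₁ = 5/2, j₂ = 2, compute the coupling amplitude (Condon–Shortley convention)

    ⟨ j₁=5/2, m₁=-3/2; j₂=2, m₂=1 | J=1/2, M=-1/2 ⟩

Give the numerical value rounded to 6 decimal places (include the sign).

j₁+j₂−J=4  J+j₁−j₂=1  J−j₁+j₂=0  j₁+j₂+J+1=6
(j₁±m₁, j₂±m₂, J±M) = (1,4,3,1,0,1)
P² = 48/5
sum k=3..3:
  [3] −1/6 = -1/6
S = -1/6
C² = P²·S² = 4/15 ; C = -0.516398

-0.516398  (= −√(4/15))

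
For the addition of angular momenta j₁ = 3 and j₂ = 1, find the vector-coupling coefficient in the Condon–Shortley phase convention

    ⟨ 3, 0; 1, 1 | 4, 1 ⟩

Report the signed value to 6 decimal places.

triangle: 0!·6!·2!/9! = 1440/362880
(j±m)!: 3!·3!·2!·0!·5!·3! = 51840
prefactor² = (2J+1)·Δ·N² = 12960/7
  k=0: +1/(0!·0!·3!·2!·3!·0!) = 1/72
Σ = 1/72  ⇒  CG² = 12960/7·1/72² = 5/14
CG = +√(5/14) = +0.597614

+√(5/14) ≈ +0.597614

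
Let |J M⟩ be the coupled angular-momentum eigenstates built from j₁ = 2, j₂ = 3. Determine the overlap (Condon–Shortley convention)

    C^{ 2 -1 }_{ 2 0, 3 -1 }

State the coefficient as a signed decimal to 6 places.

triangle: 3!·1!·3!/8! = 36/40320
(j±m)!: 2!·2!·2!·4!·1!·3! = 1152
prefactor² = (2J+1)·Δ·N² = 36/7
  k=1: −1/(1!·2!·1!·1!·0!·2!) = -1/4
  k=2: +1/(2!·1!·0!·0!·1!·3!) = 1/12
Σ = -1/6  ⇒  CG² = 36/7·(-1/6)² = 1/7
CG = −√(1/7) = -0.377964

−√(1/7) ≈ -0.377964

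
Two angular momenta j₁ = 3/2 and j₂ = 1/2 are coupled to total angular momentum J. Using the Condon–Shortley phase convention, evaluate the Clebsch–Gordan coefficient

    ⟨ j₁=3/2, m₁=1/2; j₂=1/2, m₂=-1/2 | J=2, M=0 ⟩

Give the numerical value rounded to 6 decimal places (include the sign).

j₁+j₂−J=0  J+j₁−j₂=3  J−j₁+j₂=1  j₁+j₂+J+1=5
(j₁±m₁, j₂±m₂, J±M) = (2,1,0,1,2,2)
P² = 2
sum k=0..0:
  [0] +1/2 = 1/2
S = 1/2
C² = P²·S² = 1/2 ; C = +0.707107

+√(1/2) = +0.707107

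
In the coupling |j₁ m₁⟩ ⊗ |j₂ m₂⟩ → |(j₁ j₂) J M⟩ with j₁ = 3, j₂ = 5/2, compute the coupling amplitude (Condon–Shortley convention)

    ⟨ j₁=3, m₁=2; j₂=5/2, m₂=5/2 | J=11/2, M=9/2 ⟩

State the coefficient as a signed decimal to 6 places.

√[12·0!6!5!/12! · 5!1!5!0!10!1!] = √(1244160000/11)
  +(−1)^0/∏(0,0,1,5,5,0)! = 1/14400  (running 1/14400)
⟨..|..⟩ = √(1244160000/11)·(1/14400) = +0.738549

+0.738549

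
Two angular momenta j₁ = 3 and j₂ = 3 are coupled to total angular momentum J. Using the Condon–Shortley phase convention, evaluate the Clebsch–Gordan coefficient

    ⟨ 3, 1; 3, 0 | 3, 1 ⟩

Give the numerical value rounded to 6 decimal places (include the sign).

−√(1/6) = -0.408248

√[7·3!3!3!/10! · 4!2!3!3!4!2!] = √(864/25)
  +(−1)^0/∏(0,3,2,3,1,0)! = 1/72  (running 1/72)
  +(−1)^1/∏(1,2,1,2,2,1)! = -1/8  (running -1/9)
  +(−1)^2/∏(2,1,0,1,3,2)! = 1/24  (running -5/72)
⟨..|..⟩ = √(864/25)·(-5/72) = -0.408248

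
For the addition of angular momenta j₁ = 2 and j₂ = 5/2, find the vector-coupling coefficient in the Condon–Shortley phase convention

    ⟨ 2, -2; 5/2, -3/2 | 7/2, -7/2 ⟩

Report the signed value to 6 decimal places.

triangle: 1!×3!×4!/9! = 144/362880
(j±m)!: 0!×4!×1!×4!×0!×7! = 2903040
prefactor² = (2J+1)×Δ×N² = 9216
  k=1: −1/(1!×0!×3!×0!×0!×4!) = -1/144
Σ = -1/144  ⇒  CG² = 9216×(-1/144)² = 4/9
CG = −√(4/9) = -0.666667

−√(4/9) = -0.666667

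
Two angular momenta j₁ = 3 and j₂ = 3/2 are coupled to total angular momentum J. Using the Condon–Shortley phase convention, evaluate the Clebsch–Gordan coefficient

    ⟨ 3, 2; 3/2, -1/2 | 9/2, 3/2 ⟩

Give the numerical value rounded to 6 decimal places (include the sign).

+√(3/14) = +0.462910

√[10·0!6!3!/10! · 5!1!1!2!6!3!] = √(86400/7)
  +(−1)^0/∏(0,0,1,1,5,2)! = 1/240  (running 1/240)
⟨..|..⟩ = √(86400/7)·(1/240) = +0.462910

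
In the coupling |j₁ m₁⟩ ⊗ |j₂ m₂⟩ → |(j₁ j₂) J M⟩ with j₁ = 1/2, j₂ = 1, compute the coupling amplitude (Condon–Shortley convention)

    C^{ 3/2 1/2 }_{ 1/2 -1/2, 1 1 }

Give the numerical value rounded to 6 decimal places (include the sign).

j₁+j₂−J=0  J+j₁−j₂=1  J−j₁+j₂=2  j₁+j₂+J+1=4
(j₁±m₁, j₂±m₂, J±M) = (0,1,2,0,2,1)
P² = 4/3
sum k=0..0:
  [0] +1/2 = 1/2
S = 1/2
C² = P²·S² = 1/3 ; C = +0.577350

+0.577350  (= +√(1/3))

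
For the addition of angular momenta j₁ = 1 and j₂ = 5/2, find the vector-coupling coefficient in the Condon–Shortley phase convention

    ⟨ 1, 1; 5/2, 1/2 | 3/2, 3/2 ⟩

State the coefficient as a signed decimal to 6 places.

+0.258199  (= +√(1/15))

triangle: 2!*0!*3!/6! = 12/720
(j±m)!: 2!*0!*3!*2!*3!*0! = 144
prefactor² = (2J+1)*Δ*N² = 48/5
  k=0: +1/(0!*2!*0!*3!*0!*0!) = 1/12
Σ = 1/12  ⇒  CG² = 48/5*1/12² = 1/15
CG = +√(1/15) = +0.258199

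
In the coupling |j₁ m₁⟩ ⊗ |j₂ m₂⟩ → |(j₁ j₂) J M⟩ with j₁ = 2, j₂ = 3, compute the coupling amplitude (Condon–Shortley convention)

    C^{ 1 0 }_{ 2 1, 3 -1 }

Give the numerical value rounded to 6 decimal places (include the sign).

−√(8/35) = -0.478091

triangle: 4!×0!×2!/7! = 48/5040
(j±m)!: 3!×1!×2!×4!×1!×1! = 288
prefactor² = (2J+1)×Δ×N² = 288/35
  k=1: −1/(1!×3!×0!×1!×0!×1!) = -1/6
Σ = -1/6  ⇒  CG² = 288/35×(-1/6)² = 8/35
CG = −√(8/35) = -0.478091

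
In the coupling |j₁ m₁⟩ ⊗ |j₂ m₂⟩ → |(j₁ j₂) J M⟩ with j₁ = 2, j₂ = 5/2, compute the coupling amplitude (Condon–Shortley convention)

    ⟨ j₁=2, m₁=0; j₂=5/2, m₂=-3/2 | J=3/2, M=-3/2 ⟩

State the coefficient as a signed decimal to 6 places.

-0.585540

j₁+j₂−J=3  J+j₁−j₂=1  J−j₁+j₂=2  j₁+j₂+J+1=7
(j₁±m₁, j₂±m₂, J±M) = (2,2,1,4,0,3)
P² = 192/35
sum k=1..1:
  [1] −1/4 = -1/4
S = -1/4
C² = P²·S² = 12/35 ; C = -0.585540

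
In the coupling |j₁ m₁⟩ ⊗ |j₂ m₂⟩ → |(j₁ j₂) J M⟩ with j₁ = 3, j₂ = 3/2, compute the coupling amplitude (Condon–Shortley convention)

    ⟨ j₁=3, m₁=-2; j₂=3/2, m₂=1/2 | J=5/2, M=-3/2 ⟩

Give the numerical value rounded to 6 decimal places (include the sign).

triangle: 2!×4!×1!/8! = 48/40320
(j±m)!: 1!×5!×2!×1!×1!×4! = 5760
prefactor² = (2J+1)×Δ×N² = 288/7
  k=1: −1/(1!×1!×4!×1!×0!×0!) = -1/24
  k=2: +1/(2!×0!×3!×0!×1!×1!) = 1/12
Σ = 1/24  ⇒  CG² = 288/7×1/24² = 1/14
CG = +√(1/14) = +0.267261

+√(1/14) = +0.267261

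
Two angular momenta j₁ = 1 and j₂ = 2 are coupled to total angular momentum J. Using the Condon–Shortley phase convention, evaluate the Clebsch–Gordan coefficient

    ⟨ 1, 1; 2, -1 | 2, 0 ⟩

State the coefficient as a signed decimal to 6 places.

√[5·1!1!3!/6! · 2!0!1!3!2!2!] = √(2)
  +(−1)^0/∏(0,1,0,1,1,2)! = 1/2  (running 1/2)
⟨..|..⟩ = √(2)·(1/2) = +0.707107

+√(1/2) = +0.707107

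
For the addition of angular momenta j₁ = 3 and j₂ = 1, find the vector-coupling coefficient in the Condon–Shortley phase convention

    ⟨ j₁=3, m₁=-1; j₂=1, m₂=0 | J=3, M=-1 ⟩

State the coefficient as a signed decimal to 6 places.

triangle: 1!*5!*1!/8! = 120/40320
(j±m)!: 2!*4!*1!*1!*2!*4! = 2304
prefactor² = (2J+1)*Δ*N² = 48
  k=0: +1/(0!*1!*4!*1!*1!*0!) = 1/24
  k=1: −1/(1!*0!*3!*0!*2!*1!) = -1/12
Σ = -1/24  ⇒  CG² = 48*(-1/24)² = 1/12
CG = −√(1/12) = -0.288675

−√(1/12) ≈ -0.288675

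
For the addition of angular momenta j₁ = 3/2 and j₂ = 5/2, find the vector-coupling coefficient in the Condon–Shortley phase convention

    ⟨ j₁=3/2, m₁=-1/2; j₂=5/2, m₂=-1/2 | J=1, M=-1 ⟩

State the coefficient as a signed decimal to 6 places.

triangle: 3!·0!·2!/6! = 12/720
(j±m)!: 1!·2!·2!·3!·0!·2! = 48
prefactor² = (2J+1)·Δ·N² = 12/5
  k=2: +1/(2!·1!·0!·0!·0!·2!) = 1/4
Σ = 1/4  ⇒  CG² = 12/5·1/4² = 3/20
CG = +√(3/20) = +0.387298

+√(3/20) = +0.387298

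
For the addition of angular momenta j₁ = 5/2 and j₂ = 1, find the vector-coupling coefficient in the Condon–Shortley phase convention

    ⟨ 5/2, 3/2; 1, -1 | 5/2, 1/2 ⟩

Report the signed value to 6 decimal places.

+√(16/35) = +0.676123

j₁+j₂−J=1  J+j₁−j₂=4  J−j₁+j₂=1  j₁+j₂+J+1=7
(j₁±m₁, j₂±m₂, J±M) = (4,1,0,2,3,2)
P² = 576/35
sum k=0..0:
  [0] +1/6 = 1/6
S = 1/6
C² = P²·S² = 16/35 ; C = +0.676123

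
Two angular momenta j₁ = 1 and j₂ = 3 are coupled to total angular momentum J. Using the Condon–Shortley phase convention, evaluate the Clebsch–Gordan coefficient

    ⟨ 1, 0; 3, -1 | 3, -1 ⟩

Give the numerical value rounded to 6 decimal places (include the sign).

+√(1/12) ≈ +0.288675

√[7·1!1!5!/8! · 1!1!2!4!2!4!] = √(48)
  +(−1)^0/∏(0,1,1,2,0,3)! = 1/12  (running 1/12)
  +(−1)^1/∏(1,0,0,1,1,4)! = -1/24  (running 1/24)
⟨..|..⟩ = √(48)·(1/24) = +0.288675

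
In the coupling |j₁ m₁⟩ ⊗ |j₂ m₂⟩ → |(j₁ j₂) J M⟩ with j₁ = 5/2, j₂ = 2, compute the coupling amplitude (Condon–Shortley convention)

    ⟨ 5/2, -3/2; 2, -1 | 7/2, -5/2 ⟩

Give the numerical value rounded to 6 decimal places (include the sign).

j₁+j₂−J=1  J+j₁−j₂=4  J−j₁+j₂=3  j₁+j₂+J+1=9
(j₁±m₁, j₂±m₂, J±M) = (1,4,1,3,1,6)
P² = 2304/7
sum k=0..1:
  [0] +1/48 = 1/48
  [1] −1/36 = -1/36
S = -1/144
C² = P²·S² = 1/63 ; C = -0.125988

−√(1/63) = -0.125988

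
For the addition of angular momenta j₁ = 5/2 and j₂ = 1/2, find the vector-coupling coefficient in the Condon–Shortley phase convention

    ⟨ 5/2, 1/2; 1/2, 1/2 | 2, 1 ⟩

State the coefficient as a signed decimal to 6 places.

-0.577350

j₁+j₂−J=1  J+j₁−j₂=4  J−j₁+j₂=0  j₁+j₂+J+1=6
(j₁±m₁, j₂±m₂, J±M) = (3,2,1,0,3,1)
P² = 12
sum k=1..1:
  [1] −1/6 = -1/6
S = -1/6
C² = P²·S² = 1/3 ; C = -0.577350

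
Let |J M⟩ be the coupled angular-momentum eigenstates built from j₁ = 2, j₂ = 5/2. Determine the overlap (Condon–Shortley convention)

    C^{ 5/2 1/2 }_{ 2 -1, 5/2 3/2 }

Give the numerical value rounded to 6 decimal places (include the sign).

j₁+j₂−J=2  J+j₁−j₂=2  J−j₁+j₂=3  j₁+j₂+J+1=8
(j₁±m₁, j₂±m₂, J±M) = (1,3,4,1,3,2)
P² = 216/35
sum k=1..2:
  [1] −1/12 = -1/12
  [2] +1/4 = 1/4
S = 1/6
C² = P²·S² = 6/35 ; C = +0.414039

+0.414039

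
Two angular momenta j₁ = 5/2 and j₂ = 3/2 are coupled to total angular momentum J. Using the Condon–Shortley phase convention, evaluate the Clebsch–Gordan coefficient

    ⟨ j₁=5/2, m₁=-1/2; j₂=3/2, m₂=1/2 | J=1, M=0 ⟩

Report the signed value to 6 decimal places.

√[3·3!2!0!/6! · 2!3!2!1!1!1!] = √(6/5)
  +(−1)^2/∏(2,1,1,0,1,0)! = 1/2  (running 1/2)
⟨..|..⟩ = √(6/5)·(1/2) = +0.547723

+√(3/10) ≈ +0.547723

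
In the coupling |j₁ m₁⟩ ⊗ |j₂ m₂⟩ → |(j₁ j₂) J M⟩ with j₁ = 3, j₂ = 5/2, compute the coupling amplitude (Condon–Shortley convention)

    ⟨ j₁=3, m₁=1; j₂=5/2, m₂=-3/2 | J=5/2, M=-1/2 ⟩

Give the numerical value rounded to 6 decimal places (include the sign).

j₁+j₂−J=3  J+j₁−j₂=3  J−j₁+j₂=2  j₁+j₂+J+1=9
(j₁±m₁, j₂±m₂, J±M) = (4,2,1,4,2,3)
P² = 576/35
sum k=0..1:
  [0] +1/12 = 1/12
  [1] −1/8 = -1/8
S = -1/24
C² = P²·S² = 1/35 ; C = -0.169031

-0.169031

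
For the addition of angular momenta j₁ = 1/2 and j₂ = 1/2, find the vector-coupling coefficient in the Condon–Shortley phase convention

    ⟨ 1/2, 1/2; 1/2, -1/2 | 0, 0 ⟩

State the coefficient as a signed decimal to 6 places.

√[1·1!0!0!/2! · 1!0!0!1!0!0!] = √(1/2)
  +(−1)^0/∏(0,1,0,0,0,0)! = 1  (running 1)
⟨..|..⟩ = √(1/2)·(1) = +0.707107

+0.707107  (= +√(1/2))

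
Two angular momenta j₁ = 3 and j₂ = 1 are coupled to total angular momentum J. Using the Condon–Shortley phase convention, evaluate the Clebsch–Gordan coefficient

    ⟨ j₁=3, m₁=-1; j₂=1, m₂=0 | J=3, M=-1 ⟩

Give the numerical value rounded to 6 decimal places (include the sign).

-0.288675

√[7·1!5!1!/8! · 2!4!1!1!2!4!] = √(48)
  +(−1)^0/∏(0,1,4,1,1,0)! = 1/24  (running 1/24)
  +(−1)^1/∏(1,0,3,0,2,1)! = -1/12  (running -1/24)
⟨..|..⟩ = √(48)·(-1/24) = -0.288675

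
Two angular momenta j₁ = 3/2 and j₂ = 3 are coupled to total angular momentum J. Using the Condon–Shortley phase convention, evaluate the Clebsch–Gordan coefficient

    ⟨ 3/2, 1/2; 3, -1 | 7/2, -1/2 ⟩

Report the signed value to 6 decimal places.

+√(2/7) = +0.534522

j₁+j₂−J=1  J+j₁−j₂=2  J−j₁+j₂=5  j₁+j₂+J+1=9
(j₁±m₁, j₂±m₂, J±M) = (2,1,2,4,3,4)
P² = 512/7
sum k=0..1:
  [0] +1/12 = 1/12
  [1] −1/48 = -1/48
S = 1/16
C² = P²·S² = 2/7 ; C = +0.534522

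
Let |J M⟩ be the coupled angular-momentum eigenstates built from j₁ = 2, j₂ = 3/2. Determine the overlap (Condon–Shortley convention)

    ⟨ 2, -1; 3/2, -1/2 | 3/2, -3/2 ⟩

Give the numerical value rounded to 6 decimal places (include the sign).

j₁+j₂−J=2  J+j₁−j₂=2  J−j₁+j₂=1  j₁+j₂+J+1=6
(j₁±m₁, j₂±m₂, J±M) = (1,3,1,2,0,3)
P² = 8/5
sum k=1..1:
  [1] −1/2 = -1/2
S = -1/2
C² = P²·S² = 2/5 ; C = -0.632456

−√(2/5) = -0.632456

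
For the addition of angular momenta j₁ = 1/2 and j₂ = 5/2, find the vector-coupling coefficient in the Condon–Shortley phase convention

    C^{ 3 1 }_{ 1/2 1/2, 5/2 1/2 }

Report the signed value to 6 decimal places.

+√(2/3) ≈ +0.816497

triangle: 0!·1!·5!/7! = 120/5040
(j±m)!: 1!·0!·3!·2!·4!·2! = 576
prefactor² = (2J+1)·Δ·N² = 96
  k=0: +1/(0!·0!·0!·3!·1!·2!) = 1/12
Σ = 1/12  ⇒  CG² = 96·1/12² = 2/3
CG = +√(2/3) = +0.816497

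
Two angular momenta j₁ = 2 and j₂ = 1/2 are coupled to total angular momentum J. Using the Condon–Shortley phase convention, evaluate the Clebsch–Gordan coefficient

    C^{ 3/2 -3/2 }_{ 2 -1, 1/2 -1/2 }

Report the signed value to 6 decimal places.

j₁+j₂−J=1  J+j₁−j₂=3  J−j₁+j₂=0  j₁+j₂+J+1=5
(j₁±m₁, j₂±m₂, J±M) = (1,3,0,1,0,3)
P² = 36/5
sum k=0..0:
  [0] +1/6 = 1/6
S = 1/6
C² = P²·S² = 1/5 ; C = +0.447214

+0.447214  (= +√(1/5))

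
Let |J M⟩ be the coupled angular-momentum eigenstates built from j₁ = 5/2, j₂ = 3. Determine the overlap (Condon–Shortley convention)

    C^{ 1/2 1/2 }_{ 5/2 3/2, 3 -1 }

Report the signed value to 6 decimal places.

j₁+j₂−J=5  J+j₁−j₂=0  J−j₁+j₂=1  j₁+j₂+J+1=7
(j₁±m₁, j₂±m₂, J±M) = (4,1,2,4,1,0)
P² = 384/7
sum k=1..1:
  [1] −1/24 = -1/24
S = -1/24
C² = P²·S² = 2/21 ; C = -0.308607

−√(2/21) ≈ -0.308607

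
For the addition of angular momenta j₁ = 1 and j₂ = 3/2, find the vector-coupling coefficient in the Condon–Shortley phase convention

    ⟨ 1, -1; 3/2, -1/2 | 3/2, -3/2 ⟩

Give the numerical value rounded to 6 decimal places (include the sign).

−√(2/5) ≈ -0.632456

j₁+j₂−J=1  J+j₁−j₂=1  J−j₁+j₂=2  j₁+j₂+J+1=5
(j₁±m₁, j₂±m₂, J±M) = (0,2,1,2,0,3)
P² = 8/5
sum k=1..1:
  [1] −1/2 = -1/2
S = -1/2
C² = P²·S² = 2/5 ; C = -0.632456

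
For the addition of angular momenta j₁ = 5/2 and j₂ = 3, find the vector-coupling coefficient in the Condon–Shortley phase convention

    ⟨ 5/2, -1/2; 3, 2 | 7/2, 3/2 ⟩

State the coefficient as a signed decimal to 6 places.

+√(2/21) = +0.308607

√[8·2!3!4!/10! · 2!3!5!1!5!2!] = √(1536/7)
  +(−1)^1/∏(1,1,2,4,1,0)! = -1/48  (running -1/48)
  +(−1)^2/∏(2,0,1,3,2,1)! = 1/24  (running 1/48)
⟨..|..⟩ = √(1536/7)·(1/48) = +0.308607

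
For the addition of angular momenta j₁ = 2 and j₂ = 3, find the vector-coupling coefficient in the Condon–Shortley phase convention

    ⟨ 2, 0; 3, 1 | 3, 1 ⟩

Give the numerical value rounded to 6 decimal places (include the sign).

−√(3/20) ≈ -0.387298

j₁+j₂−J=2  J+j₁−j₂=2  J−j₁+j₂=4  j₁+j₂+J+1=9
(j₁±m₁, j₂±m₂, J±M) = (2,2,4,2,4,2)
P² = 256/15
sum k=0..2:
  [0] +1/96 = 1/96
  [1] −1/6 = -1/6
  [2] +1/16 = 1/16
S = -3/32
C² = P²·S² = 3/20 ; C = -0.387298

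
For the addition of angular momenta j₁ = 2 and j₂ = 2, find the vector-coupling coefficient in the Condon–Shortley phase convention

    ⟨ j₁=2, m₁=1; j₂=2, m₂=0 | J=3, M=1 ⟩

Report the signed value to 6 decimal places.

√[7·1!3!3!/8! · 3!1!2!2!4!2!] = √(36/5)
  +(−1)^0/∏(0,1,1,2,2,1)! = 1/4  (running 1/4)
  +(−1)^1/∏(1,0,0,1,3,2)! = -1/12  (running 1/6)
⟨..|..⟩ = √(36/5)·(1/6) = +0.447214

+0.447214  (= +√(1/5))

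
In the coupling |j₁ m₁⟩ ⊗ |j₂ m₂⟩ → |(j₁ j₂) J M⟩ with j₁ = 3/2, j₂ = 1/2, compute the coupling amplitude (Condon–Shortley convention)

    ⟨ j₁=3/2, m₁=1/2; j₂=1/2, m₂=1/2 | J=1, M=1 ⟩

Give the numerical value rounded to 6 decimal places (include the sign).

-0.500000  (= −√(1/4))

triangle: 1!×2!×0!/4! = 2/24
(j±m)!: 2!×1!×1!×0!×2!×0! = 4
prefactor² = (2J+1)×Δ×N² = 1
  k=1: −1/(1!×0!×0!×0!×2!×0!) = -1/2
Σ = -1/2  ⇒  CG² = 1×(-1/2)² = 1/4
CG = −√(1/4) = -0.500000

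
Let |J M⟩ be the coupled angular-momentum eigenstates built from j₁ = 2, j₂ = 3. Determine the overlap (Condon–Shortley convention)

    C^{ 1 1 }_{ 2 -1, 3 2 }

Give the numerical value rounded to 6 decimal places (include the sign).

−√(2/7) = -0.534522

triangle: 4!·0!·2!/7! = 48/5040
(j±m)!: 1!·3!·5!·1!·2!·0! = 1440
prefactor² = (2J+1)·Δ·N² = 288/7
  k=3: −1/(3!·1!·0!·2!·0!·0!) = -1/12
Σ = -1/12  ⇒  CG² = 288/7·(-1/12)² = 2/7
CG = −√(2/7) = -0.534522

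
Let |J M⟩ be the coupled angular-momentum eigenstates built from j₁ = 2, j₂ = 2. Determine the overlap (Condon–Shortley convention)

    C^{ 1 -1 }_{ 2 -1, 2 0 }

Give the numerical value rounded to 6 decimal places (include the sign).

+0.547723  (= +√(3/10))

triangle: 3!×1!×1!/6! = 6/720
(j±m)!: 1!×3!×2!×2!×0!×2! = 48
prefactor² = (2J+1)×Δ×N² = 6/5
  k=2: +1/(2!×1!×1!×0!×0!×1!) = 1/2
Σ = 1/2  ⇒  CG² = 6/5×1/2² = 3/10
CG = +√(3/10) = +0.547723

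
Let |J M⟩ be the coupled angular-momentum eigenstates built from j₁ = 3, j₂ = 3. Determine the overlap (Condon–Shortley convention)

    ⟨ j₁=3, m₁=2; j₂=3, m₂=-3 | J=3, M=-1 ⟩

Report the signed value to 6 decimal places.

√[7·3!3!3!/10! · 5!1!0!6!2!4!] = √(1728)
  +(−1)^0/∏(0,3,1,0,2,3)! = 1/72  (running 1/72)
⟨..|..⟩ = √(1728)·(1/72) = +0.577350

+0.577350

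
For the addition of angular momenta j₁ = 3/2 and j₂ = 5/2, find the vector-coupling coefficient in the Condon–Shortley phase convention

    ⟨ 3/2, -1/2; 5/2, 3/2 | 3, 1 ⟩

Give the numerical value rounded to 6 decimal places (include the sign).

−√(49/120) ≈ -0.639010

√[7·1!2!4!/8! · 1!2!4!1!4!2!] = √(96/5)
  +(−1)^0/∏(0,1,2,4,0,0)! = 1/48  (running 1/48)
  +(−1)^1/∏(1,0,1,3,1,1)! = -1/6  (running -7/48)
⟨..|..⟩ = √(96/5)·(-7/48) = -0.639010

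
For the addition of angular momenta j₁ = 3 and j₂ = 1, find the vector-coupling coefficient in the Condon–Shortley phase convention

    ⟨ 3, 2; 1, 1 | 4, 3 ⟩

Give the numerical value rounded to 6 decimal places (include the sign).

triangle: 0!*6!*2!/9! = 1440/362880
(j±m)!: 5!*1!*2!*0!*7!*1! = 1209600
prefactor² = (2J+1)*Δ*N² = 43200
  k=0: +1/(0!*0!*1!*2!*5!*0!) = 1/240
Σ = 1/240  ⇒  CG² = 43200*1/240² = 3/4
CG = +√(3/4) = +0.866025

+0.866025  (= +√(3/4))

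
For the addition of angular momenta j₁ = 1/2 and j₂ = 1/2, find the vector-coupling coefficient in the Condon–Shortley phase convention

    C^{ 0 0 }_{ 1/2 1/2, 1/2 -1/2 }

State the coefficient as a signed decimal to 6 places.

+√(1/2) ≈ +0.707107

j₁+j₂−J=1  J+j₁−j₂=0  J−j₁+j₂=0  j₁+j₂+J+1=2
(j₁±m₁, j₂±m₂, J±M) = (1,0,0,1,0,0)
P² = 1/2
sum k=0..0:
  [0] +1/1 = 1
S = 1
C² = P²·S² = 1/2 ; C = +0.707107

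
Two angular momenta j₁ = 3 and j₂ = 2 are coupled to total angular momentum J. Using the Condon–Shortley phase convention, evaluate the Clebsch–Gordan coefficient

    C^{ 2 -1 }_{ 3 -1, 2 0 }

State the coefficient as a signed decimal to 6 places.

√[5·3!3!1!/8! · 2!4!2!2!1!3!] = √(36/7)
  +(−1)^1/∏(1,2,3,1,0,0)! = -1/12  (running -1/12)
  +(−1)^2/∏(2,1,2,0,1,1)! = 1/4  (running 1/6)
⟨..|..⟩ = √(36/7)·(1/6) = +0.377964

+0.377964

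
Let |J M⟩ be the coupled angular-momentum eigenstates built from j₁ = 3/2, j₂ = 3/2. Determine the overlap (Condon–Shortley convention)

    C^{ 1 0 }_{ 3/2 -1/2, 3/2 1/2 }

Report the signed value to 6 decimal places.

√[3·2!1!1!/5! · 1!2!2!1!1!1!] = √(1/5)
  +(−1)^1/∏(1,1,1,1,0,0)! = -1  (running -1)
  +(−1)^2/∏(2,0,0,0,1,1)! = 1/2  (running -1/2)
⟨..|..⟩ = √(1/5)·(-1/2) = -0.223607

−√(1/20) = -0.223607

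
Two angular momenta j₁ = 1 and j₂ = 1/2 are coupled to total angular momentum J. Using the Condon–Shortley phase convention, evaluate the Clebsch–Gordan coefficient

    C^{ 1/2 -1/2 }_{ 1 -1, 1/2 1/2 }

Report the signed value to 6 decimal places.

-0.816497

√[2·1!1!0!/3! · 0!2!1!0!0!1!] = √(2/3)
  +(−1)^1/∏(1,0,1,0,0,0)! = -1  (running -1)
⟨..|..⟩ = √(2/3)·(-1) = -0.816497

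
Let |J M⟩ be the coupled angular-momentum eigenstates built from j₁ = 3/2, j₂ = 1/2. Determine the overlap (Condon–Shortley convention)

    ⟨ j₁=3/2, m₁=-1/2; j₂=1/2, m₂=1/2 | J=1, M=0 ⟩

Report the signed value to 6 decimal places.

triangle: 1!·2!·0!/4! = 2/24
(j±m)!: 1!·2!·1!·0!·1!·1! = 2
prefactor² = (2J+1)·Δ·N² = 1/2
  k=1: −1/(1!·0!·1!·0!·1!·0!) = -1
Σ = -1  ⇒  CG² = 1/2·(-1)² = 1/2
CG = −√(1/2) = -0.707107

-0.707107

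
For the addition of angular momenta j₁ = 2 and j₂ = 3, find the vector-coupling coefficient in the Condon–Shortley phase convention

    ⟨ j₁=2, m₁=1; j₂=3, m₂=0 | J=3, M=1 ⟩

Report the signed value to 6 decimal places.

j₁+j₂−J=2  J+j₁−j₂=2  J−j₁+j₂=4  j₁+j₂+J+1=9
(j₁±m₁, j₂±m₂, J±M) = (3,1,3,3,4,2)
P² = 96/5
sum k=0..1:
  [0] +1/12 = 1/12
  [1] −1/8 = -1/8
S = -1/24
C² = P²·S² = 1/30 ; C = -0.182574

-0.182574  (= −√(1/30))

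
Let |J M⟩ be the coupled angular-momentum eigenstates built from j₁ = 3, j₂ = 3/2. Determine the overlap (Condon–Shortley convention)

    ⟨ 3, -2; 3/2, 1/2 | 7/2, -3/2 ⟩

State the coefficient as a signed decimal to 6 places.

j₁+j₂−J=1  J+j₁−j₂=5  J−j₁+j₂=2  j₁+j₂+J+1=9
(j₁±m₁, j₂±m₂, J±M) = (1,5,2,1,2,5)
P² = 6400/21
sum k=0..1:
  [0] +1/240 = 1/240
  [1] −1/24 = -1/24
S = -3/80
C² = P²·S² = 3/7 ; C = -0.654654

-0.654654  (= −√(3/7))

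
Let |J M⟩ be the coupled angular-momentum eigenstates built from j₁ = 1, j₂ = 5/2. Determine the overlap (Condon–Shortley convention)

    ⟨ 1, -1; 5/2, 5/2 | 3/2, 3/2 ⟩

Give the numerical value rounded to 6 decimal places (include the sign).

+√(2/3) = +0.816497

√[4·2!0!3!/6! · 0!2!5!0!3!0!] = √(96)
  +(−1)^2/∏(2,0,0,3,0,0)! = 1/12  (running 1/12)
⟨..|..⟩ = √(96)·(1/12) = +0.816497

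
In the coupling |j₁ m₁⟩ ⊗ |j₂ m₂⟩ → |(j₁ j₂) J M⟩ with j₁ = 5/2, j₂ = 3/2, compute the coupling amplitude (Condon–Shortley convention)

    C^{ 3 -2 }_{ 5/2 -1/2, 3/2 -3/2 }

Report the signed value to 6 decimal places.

+√(1/2) = +0.707107

√[7·1!4!2!/8! · 2!3!0!3!1!5!] = √(72)
  +(−1)^0/∏(0,1,3,0,1,2)! = 1/12  (running 1/12)
⟨..|..⟩ = √(72)·(1/12) = +0.707107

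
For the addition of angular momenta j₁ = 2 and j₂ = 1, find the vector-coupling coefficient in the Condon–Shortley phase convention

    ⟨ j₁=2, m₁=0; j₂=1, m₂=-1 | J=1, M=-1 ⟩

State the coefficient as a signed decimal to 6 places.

+√(1/10) = +0.316228

triangle: 2!·2!·0!/5! = 4/120
(j±m)!: 2!·2!·0!·2!·0!·2! = 16
prefactor² = (2J+1)·Δ·N² = 8/5
  k=0: +1/(0!·2!·2!·0!·0!·0!) = 1/4
Σ = 1/4  ⇒  CG² = 8/5·1/4² = 1/10
CG = +√(1/10) = +0.316228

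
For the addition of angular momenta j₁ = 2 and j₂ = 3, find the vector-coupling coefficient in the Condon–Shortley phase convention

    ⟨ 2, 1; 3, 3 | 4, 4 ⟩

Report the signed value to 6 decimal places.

−√(3/5) = -0.774597

j₁+j₂−J=1  J+j₁−j₂=3  J−j₁+j₂=5  j₁+j₂+J+1=10
(j₁±m₁, j₂±m₂, J±M) = (3,1,6,0,8,0)
P² = 311040
sum k=1..1:
  [1] −1/720 = -1/720
S = -1/720
C² = P²·S² = 3/5 ; C = -0.774597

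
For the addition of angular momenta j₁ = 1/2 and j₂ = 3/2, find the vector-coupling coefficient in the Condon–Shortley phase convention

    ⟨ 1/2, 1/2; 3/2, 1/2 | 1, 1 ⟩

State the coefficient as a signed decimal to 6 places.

√[3·1!0!2!/4! · 1!0!2!1!2!0!] = √(1)
  +(−1)^0/∏(0,1,0,2,0,0)! = 1/2  (running 1/2)
⟨..|..⟩ = √(1)·(1/2) = +0.500000

+0.500000  (= +√(1/4))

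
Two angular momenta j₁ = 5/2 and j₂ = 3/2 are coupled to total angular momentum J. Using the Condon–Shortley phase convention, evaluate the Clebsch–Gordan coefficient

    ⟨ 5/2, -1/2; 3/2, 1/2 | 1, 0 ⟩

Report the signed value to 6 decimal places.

triangle: 3!*2!*0!/6! = 12/720
(j±m)!: 2!*3!*2!*1!*1!*1! = 24
prefactor² = (2J+1)*Δ*N² = 6/5
  k=2: +1/(2!*1!*1!*0!*1!*0!) = 1/2
Σ = 1/2  ⇒  CG² = 6/5*1/2² = 3/10
CG = +√(3/10) = +0.547723

+√(3/10) = +0.547723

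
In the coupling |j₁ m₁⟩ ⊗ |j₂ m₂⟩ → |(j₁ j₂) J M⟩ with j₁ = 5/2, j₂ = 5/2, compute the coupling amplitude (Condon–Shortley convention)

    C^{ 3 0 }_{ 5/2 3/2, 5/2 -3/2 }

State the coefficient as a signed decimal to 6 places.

+√(49/180) ≈ +0.521749

√[7·2!3!3!/9! · 4!1!1!4!3!3!] = √(144/5)
  +(−1)^0/∏(0,2,1,1,2,2)! = 1/8  (running 1/8)
  +(−1)^1/∏(1,1,0,0,3,3)! = -1/36  (running 7/72)
⟨..|..⟩ = √(144/5)·(7/72) = +0.521749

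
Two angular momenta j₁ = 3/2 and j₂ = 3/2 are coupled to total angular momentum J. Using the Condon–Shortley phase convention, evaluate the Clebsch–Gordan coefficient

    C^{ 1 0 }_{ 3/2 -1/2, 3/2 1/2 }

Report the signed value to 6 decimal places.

√[3·2!1!1!/5! · 1!2!2!1!1!1!] = √(1/5)
  +(−1)^1/∏(1,1,1,1,0,0)! = -1  (running -1)
  +(−1)^2/∏(2,0,0,0,1,1)! = 1/2  (running -1/2)
⟨..|..⟩ = √(1/5)·(-1/2) = -0.223607

−√(1/20) = -0.223607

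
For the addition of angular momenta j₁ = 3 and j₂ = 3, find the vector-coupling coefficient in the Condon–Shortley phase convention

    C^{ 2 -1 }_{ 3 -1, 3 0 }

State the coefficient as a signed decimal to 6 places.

j₁+j₂−J=4  J+j₁−j₂=2  J−j₁+j₂=2  j₁+j₂+J+1=9
(j₁±m₁, j₂±m₂, J±M) = (2,4,3,3,1,3)
P² = 96/7
sum k=2..3:
  [2] +1/8 = 1/8
  [3] −1/12 = -1/12
S = 1/24
C² = P²·S² = 1/42 ; C = +0.154303

+0.154303  (= +√(1/42))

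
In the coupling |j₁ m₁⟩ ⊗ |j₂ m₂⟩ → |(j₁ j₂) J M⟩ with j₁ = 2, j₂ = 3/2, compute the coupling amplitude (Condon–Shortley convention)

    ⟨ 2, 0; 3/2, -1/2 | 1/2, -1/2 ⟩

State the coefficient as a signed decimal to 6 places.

−√(1/5) = -0.447214

triangle: 3!·1!·0!/5! = 6/120
(j±m)!: 2!·2!·1!·2!·0!·1! = 8
prefactor² = (2J+1)·Δ·N² = 4/5
  k=1: −1/(1!·2!·1!·0!·0!·0!) = -1/2
Σ = -1/2  ⇒  CG² = 4/5·(-1/2)² = 1/5
CG = −√(1/5) = -0.447214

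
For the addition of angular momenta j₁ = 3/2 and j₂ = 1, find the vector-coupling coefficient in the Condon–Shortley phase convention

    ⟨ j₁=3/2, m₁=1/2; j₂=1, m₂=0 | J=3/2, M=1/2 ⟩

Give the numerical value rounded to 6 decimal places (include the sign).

triangle: 1!×2!×1!/5! = 2/120
(j±m)!: 2!×1!×1!×1!×2!×1! = 4
prefactor² = (2J+1)×Δ×N² = 4/15
  k=0: +1/(0!×1!×1!×1!×1!×0!) = 1
  k=1: −1/(1!×0!×0!×0!×2!×1!) = -1/2
Σ = 1/2  ⇒  CG² = 4/15×1/2² = 1/15
CG = +√(1/15) = +0.258199

+0.258199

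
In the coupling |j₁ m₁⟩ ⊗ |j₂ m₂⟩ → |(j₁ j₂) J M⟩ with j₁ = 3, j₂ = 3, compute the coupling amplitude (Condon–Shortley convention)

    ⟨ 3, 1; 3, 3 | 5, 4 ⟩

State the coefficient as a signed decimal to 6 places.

j₁+j₂−J=1  J+j₁−j₂=5  J−j₁+j₂=5  j₁+j₂+J+1=12
(j₁±m₁, j₂±m₂, J±M) = (4,2,6,0,9,1)
P² = 4147200
sum k=1..1:
  [1] −1/2880 = -1/2880
S = -1/2880
C² = P²·S² = 1/2 ; C = -0.707107

−√(1/2) = -0.707107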